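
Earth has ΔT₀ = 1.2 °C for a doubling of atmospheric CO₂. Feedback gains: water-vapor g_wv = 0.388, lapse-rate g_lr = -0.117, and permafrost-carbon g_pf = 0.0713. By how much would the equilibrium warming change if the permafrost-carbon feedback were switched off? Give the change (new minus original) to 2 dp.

-0.18 °C

Original: g = 0.3423, ΔT = 1.2/(1−0.3423) = 1.8245 °C.
Without permafrost-carbon: g' = 0.271, ΔT' = 1.2/(1−0.271) = 1.6461 °C.
Change = 1.6461 − 1.8245 = -0.18 °C.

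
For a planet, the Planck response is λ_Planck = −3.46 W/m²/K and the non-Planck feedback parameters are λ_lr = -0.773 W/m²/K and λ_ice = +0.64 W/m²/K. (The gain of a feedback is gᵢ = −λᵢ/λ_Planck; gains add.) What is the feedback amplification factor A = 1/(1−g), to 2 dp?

Convert to gains: g_lr = -0.773/3.46 = -0.2234; g_ice = 0.64/3.46 = 0.185.
Total gain g = -0.0384.
A = 1/(1 + 0.0384) = 0.96.

0.96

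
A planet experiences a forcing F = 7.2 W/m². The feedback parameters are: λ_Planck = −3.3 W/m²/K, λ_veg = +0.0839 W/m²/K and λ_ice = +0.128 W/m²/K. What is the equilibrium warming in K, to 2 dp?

Net feedback parameter λ = (−3.3) + (+0.0839) + (+0.128) = -3.0881 W/m²/K.
ΔT = −F/λ = −7.2/(-3.0881) = 2.33 K.

2.33 K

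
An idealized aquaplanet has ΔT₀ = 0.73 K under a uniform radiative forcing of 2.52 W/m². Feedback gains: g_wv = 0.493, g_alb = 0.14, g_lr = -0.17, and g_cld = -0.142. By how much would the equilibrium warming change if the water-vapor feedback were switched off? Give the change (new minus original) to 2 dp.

-0.45 K

Original: g = 0.321, ΔT = 0.73/(1−0.321) = 1.0751 K.
Without water-vapor: g' = -0.172, ΔT' = 0.73/(1+0.172) = 0.6229 K.
Change = 0.6229 − 1.0751 = -0.45 K.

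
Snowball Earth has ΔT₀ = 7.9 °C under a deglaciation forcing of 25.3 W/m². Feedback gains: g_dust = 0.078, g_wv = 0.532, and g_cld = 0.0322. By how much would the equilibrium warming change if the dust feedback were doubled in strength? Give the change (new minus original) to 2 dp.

Original: g = 0.6422, ΔT = 7.9/(1−0.6422) = 22.0794 °C.
With doubled dust: g' = 0.7202, ΔT' = 7.9/(1−0.7202) = 28.2345 °C.
Change = 28.2345 − 22.0794 = 6.16 °C.

6.16 °C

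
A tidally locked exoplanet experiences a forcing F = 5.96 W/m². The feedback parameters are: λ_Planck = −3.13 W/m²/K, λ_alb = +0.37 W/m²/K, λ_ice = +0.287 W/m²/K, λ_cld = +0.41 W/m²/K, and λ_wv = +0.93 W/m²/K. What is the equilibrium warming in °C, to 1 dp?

5.3 °C

Net feedback parameter λ = (−3.13) + (+0.37) + (+0.287) + (+0.41) + (+0.93) = -1.133 W/m²/K.
ΔT = −F/λ = −5.96/(-1.133) = 5.3 °C.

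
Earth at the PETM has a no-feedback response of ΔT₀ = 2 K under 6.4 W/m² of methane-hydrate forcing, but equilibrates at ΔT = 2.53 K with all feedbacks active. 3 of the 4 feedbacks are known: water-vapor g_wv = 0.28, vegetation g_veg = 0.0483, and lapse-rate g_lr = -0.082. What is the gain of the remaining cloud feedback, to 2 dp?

-0.04

Amplification A = ΔT/ΔT₀ = 2.53/2 = 1.265.
Total gain g = 1 − 1/A = 1 − 1/1.265 = 0.2095.
Known gains sum to 0.28 + 0.0483 − 0.082 = 0.2463.
g_cld = 0.2095 − 0.2463 = -0.04.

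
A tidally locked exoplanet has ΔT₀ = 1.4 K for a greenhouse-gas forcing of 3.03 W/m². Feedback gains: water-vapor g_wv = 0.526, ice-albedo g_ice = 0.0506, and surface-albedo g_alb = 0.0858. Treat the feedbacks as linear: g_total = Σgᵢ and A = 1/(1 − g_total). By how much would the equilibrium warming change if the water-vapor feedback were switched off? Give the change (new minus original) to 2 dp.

-2.53 K

Original: g = 0.6624, ΔT = 1.4/(1−0.6624) = 4.1469 K.
Without water-vapor: g' = 0.1364, ΔT' = 1.4/(1−0.1364) = 1.6211 K.
Change = 1.6211 − 4.1469 = -2.53 K.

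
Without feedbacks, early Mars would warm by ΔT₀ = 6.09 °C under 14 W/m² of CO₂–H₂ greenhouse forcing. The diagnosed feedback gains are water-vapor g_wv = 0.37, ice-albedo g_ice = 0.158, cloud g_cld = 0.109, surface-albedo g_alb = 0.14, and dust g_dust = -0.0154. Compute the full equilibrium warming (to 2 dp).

Total gain g = 0.37 + 0.158 + 0.109 + 0.14 − 0.0154 = 0.7616.
Amplification A = 1/(1 − 0.7616) = 4.195.
ΔT = 6.09 × 4.195 = 25.55 °C.

25.55 °C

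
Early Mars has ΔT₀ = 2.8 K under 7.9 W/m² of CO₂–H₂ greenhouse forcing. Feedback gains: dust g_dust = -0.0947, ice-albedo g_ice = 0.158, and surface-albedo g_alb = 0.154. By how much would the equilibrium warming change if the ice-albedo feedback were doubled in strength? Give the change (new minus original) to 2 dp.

0.90 K

Original: g = 0.2173, ΔT = 2.8/(1−0.2173) = 3.5774 K.
With doubled ice-albedo: g' = 0.3753, ΔT' = 2.8/(1−0.3753) = 4.4822 K.
Change = 4.4822 − 3.5774 = 0.90 K.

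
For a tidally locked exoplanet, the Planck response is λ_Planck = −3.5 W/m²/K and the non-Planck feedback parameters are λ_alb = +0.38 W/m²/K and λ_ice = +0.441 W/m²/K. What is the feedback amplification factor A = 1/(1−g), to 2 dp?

Convert to gains: g_alb = 0.38/3.5 = 0.1086; g_ice = 0.441/3.5 = 0.126.
Total gain g = 0.2346.
A = 1/(1 − 0.2346) = 1.31.

1.31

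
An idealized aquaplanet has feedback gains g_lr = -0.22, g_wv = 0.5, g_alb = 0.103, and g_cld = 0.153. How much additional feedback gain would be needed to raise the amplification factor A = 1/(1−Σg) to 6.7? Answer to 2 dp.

0.31

Current total gain = 0.536.
Target gain for A = 6.7: g* = 1 − 1/6.7 = 0.8507.
Additional gain needed = 0.8507 − 0.536 = 0.31.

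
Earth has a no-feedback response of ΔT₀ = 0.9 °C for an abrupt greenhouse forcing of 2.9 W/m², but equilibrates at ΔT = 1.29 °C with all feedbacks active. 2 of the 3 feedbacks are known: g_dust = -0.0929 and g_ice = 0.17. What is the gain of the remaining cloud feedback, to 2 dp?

0.23

Amplification A = ΔT/ΔT₀ = 1.29/0.9 = 1.433.
Total gain g = 1 − 1/A = 1 − 1/1.433 = 0.3022.
Known gains sum to -0.0929 + 0.17 = 0.0771.
g_cld = 0.3022 − 0.0771 = 0.23.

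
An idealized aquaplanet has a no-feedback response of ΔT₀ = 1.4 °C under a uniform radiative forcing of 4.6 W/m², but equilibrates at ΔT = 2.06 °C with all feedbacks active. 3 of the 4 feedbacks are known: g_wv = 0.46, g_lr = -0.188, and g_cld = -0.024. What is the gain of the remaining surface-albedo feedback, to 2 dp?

0.07

Amplification A = ΔT/ΔT₀ = 2.06/1.4 = 1.471.
Total gain g = 1 − 1/A = 1 − 1/1.471 = 0.3202.
Known gains sum to 0.46 − 0.188 − 0.024 = 0.248.
g_alb = 0.3202 − 0.248 = 0.07.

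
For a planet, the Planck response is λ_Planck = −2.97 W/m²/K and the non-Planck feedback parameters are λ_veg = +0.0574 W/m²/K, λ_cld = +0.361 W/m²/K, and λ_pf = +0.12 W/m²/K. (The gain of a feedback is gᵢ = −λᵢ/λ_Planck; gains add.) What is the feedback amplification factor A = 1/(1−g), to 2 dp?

Convert to gains: g_veg = 0.0574/2.97 = 0.01933; g_cld = 0.361/2.97 = 0.1215; g_pf = 0.12/2.97 = 0.0404.
Total gain g = 0.18123.
A = 1/(1 − 0.18123) = 1.22.

1.22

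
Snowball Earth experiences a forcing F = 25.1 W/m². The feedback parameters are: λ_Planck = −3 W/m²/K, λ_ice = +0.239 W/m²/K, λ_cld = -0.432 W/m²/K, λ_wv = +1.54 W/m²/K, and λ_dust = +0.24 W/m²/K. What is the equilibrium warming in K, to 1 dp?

Net feedback parameter λ = (−3) + (+0.239) + (-0.432) + (+1.54) + (+0.24) = -1.413 W/m²/K.
ΔT = −F/λ = −25.1/(-1.413) = 17.8 K.

17.8 K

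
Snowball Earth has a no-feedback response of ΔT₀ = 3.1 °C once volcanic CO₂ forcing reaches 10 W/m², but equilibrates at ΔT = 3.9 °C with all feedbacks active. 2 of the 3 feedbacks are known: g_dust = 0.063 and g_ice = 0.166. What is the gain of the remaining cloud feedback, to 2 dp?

-0.02

Amplification A = ΔT/ΔT₀ = 3.9/3.1 = 1.258.
Total gain g = 1 − 1/A = 1 − 1/1.258 = 0.2051.
Known gains sum to 0.063 + 0.166 = 0.229.
g_cld = 0.2051 − 0.229 = -0.02.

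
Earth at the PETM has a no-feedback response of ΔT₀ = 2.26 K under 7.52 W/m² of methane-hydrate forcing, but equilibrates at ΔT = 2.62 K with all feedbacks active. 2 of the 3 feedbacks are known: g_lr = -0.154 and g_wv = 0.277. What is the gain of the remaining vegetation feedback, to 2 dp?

Amplification A = ΔT/ΔT₀ = 2.62/2.26 = 1.159.
Total gain g = 1 − 1/A = 1 − 1/1.159 = 0.1372.
Known gains sum to -0.154 + 0.277 = 0.123.
g_veg = 0.1372 − 0.123 = 0.01.

0.01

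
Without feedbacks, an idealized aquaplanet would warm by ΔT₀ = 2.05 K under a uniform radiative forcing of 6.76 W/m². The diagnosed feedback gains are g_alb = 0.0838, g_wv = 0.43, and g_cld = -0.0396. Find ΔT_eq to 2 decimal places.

3.90 K

Total gain g = 0.0838 + 0.43 − 0.0396 = 0.4742.
Amplification A = 1/(1 − 0.4742) = 1.902.
ΔT = 2.05 × 1.902 = 3.90 K.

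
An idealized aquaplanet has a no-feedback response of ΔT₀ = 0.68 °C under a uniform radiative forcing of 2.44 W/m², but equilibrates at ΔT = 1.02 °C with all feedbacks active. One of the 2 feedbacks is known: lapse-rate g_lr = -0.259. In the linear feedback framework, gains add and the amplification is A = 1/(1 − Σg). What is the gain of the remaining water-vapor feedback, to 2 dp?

Amplification A = ΔT/ΔT₀ = 1.02/0.68 = 1.5.
Total gain g = 1 − 1/A = 1 − 1/1.5 = 0.3333.
The known gain is -0.259.
g_wv = 0.3333 + 0.259 = 0.59.

0.59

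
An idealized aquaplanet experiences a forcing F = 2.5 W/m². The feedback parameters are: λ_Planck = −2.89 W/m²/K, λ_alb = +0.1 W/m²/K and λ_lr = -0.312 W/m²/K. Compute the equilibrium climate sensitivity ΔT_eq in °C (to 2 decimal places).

Net feedback parameter λ = (−2.89) + (+0.1) + (-0.312) = -3.102 W/m²/K.
ΔT = −F/λ = −2.5/(-3.102) = 0.81 °C.

0.81 °C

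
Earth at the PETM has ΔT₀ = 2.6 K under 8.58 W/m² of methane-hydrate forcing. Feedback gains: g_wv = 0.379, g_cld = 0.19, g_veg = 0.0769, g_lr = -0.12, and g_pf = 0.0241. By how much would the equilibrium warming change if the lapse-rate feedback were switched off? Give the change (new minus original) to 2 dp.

2.10 K

Original: g = 0.55, ΔT = 2.6/(1−0.55) = 5.7778 K.
Without lapse-rate: g' = 0.67, ΔT' = 2.6/(1−0.67) = 7.8788 K.
Change = 7.8788 − 5.7778 = 2.10 K.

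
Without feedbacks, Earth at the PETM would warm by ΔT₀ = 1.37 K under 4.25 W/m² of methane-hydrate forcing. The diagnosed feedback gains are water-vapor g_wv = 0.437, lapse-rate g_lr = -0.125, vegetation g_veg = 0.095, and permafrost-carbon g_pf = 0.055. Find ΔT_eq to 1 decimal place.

Total gain g = 0.437 − 0.125 + 0.095 + 0.055 = 0.462.
Amplification A = 1/(1 − 0.462) = 1.859.
ΔT = 1.37 × 1.859 = 2.5 K.

2.5 K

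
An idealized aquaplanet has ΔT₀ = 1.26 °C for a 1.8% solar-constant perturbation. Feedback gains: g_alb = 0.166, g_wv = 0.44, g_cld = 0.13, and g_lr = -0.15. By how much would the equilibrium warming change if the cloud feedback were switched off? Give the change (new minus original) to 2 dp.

-0.73 °C

Original: g = 0.586, ΔT = 1.26/(1−0.586) = 3.0435 °C.
Without cloud: g' = 0.456, ΔT' = 1.26/(1−0.456) = 2.3162 °C.
Change = 2.3162 − 3.0435 = -0.73 °C.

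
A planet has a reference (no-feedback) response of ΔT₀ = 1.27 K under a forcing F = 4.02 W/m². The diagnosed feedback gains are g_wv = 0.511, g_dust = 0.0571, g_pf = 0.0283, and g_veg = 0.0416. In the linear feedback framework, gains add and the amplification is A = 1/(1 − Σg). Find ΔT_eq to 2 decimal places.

Total gain g = 0.511 + 0.0571 + 0.0283 + 0.0416 = 0.638.
Amplification A = 1/(1 − 0.638) = 2.762.
ΔT = 1.27 × 2.762 = 3.51 K.

3.51 K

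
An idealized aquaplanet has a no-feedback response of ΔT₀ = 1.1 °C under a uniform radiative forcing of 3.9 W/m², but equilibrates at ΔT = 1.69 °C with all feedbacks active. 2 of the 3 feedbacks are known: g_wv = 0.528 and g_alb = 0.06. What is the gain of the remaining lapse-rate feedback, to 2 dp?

-0.24

Amplification A = ΔT/ΔT₀ = 1.69/1.1 = 1.536.
Total gain g = 1 − 1/A = 1 − 1/1.536 = 0.349.
Known gains sum to 0.528 + 0.06 = 0.588.
g_lr = 0.349 − 0.588 = -0.24.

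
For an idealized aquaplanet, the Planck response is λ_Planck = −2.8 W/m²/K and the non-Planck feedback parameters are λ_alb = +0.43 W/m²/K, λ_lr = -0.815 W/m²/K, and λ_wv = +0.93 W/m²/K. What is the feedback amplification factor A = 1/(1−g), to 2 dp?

Convert to gains: g_alb = 0.43/2.8 = 0.1536; g_lr = -0.815/2.8 = -0.2911; g_wv = 0.93/2.8 = 0.3321.
Total gain g = 0.1946.
A = 1/(1 − 0.1946) = 1.24.

1.24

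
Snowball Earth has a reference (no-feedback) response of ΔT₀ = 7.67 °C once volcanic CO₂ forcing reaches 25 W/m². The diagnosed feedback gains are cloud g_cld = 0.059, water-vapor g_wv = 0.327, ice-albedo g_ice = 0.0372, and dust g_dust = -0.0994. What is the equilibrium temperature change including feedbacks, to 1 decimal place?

Total gain g = 0.059 + 0.327 + 0.0372 − 0.0994 = 0.3238.
Amplification A = 1/(1 − 0.3238) = 1.479.
ΔT = 7.67 × 1.479 = 11.3 °C.

11.3 °C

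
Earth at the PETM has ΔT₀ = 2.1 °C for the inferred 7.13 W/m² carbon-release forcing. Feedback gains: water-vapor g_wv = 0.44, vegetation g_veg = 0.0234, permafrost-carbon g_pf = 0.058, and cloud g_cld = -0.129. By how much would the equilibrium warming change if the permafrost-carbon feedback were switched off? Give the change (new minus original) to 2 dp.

-0.30 °C

Original: g = 0.3924, ΔT = 2.1/(1−0.3924) = 3.4562 °C.
Without permafrost-carbon: g' = 0.3344, ΔT' = 2.1/(1−0.3344) = 3.1550 °C.
Change = 3.1550 − 3.4562 = -0.30 °C.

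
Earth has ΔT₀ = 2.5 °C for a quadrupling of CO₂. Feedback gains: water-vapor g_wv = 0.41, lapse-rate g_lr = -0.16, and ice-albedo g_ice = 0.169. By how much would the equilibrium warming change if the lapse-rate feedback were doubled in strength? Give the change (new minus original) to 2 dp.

Original: g = 0.419, ΔT = 2.5/(1−0.419) = 4.3029 °C.
With doubled lapse-rate: g' = 0.259, ΔT' = 2.5/(1−0.259) = 3.3738 °C.
Change = 3.3738 − 4.3029 = -0.93 °C.

-0.93 °C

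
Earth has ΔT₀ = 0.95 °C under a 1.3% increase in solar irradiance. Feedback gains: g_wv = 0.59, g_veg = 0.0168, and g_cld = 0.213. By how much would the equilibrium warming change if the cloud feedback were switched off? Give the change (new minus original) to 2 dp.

Original: g = 0.8198, ΔT = 0.95/(1−0.8198) = 5.2719 °C.
Without cloud: g' = 0.6068, ΔT' = 0.95/(1−0.6068) = 2.4161 °C.
Change = 2.4161 − 5.2719 = -2.86 °C.

-2.86 °C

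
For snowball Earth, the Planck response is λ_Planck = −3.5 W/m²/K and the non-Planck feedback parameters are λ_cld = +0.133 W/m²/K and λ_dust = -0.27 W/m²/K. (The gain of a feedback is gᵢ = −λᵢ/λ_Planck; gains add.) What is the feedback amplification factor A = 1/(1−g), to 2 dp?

0.96

Convert to gains: g_cld = 0.133/3.5 = 0.038; g_dust = -0.27/3.5 = -0.07714.
Total gain g = -0.03914.
A = 1/(1 + 0.03914) = 0.96.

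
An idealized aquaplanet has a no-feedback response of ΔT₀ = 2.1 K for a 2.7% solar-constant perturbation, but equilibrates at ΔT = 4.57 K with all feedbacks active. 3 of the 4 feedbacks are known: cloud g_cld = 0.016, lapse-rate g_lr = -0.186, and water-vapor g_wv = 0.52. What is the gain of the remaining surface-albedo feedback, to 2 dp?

0.19

Amplification A = ΔT/ΔT₀ = 4.57/2.1 = 2.176.
Total gain g = 1 − 1/A = 1 − 1/2.176 = 0.5404.
Known gains sum to 0.016 − 0.186 + 0.52 = 0.35.
g_alb = 0.5404 − 0.35 = 0.19.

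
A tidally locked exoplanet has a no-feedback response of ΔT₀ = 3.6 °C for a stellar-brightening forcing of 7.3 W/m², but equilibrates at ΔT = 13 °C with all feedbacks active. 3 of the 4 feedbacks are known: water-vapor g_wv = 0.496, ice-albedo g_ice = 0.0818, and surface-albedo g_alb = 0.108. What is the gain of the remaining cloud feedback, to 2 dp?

0.04

Amplification A = ΔT/ΔT₀ = 13/3.6 = 3.611.
Total gain g = 1 − 1/A = 1 − 1/3.611 = 0.7231.
Known gains sum to 0.496 + 0.0818 + 0.108 = 0.6858.
g_cld = 0.7231 − 0.6858 = 0.04.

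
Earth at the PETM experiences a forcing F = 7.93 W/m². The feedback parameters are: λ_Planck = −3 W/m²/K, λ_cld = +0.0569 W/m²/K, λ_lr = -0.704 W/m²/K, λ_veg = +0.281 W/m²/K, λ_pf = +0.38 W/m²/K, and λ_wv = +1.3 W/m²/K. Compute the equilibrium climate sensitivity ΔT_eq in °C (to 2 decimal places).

4.70 °C

Net feedback parameter λ = (−3) + (+0.0569) + (-0.704) + (+0.281) + (+0.38) + (+1.3) = -1.6861 W/m²/K.
ΔT = −F/λ = −7.93/(-1.6861) = 4.70 °C.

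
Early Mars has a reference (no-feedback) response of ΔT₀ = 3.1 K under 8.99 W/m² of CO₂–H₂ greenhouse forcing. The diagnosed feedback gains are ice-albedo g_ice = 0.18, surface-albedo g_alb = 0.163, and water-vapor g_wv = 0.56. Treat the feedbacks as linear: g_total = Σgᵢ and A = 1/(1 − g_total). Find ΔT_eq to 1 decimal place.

Total gain g = 0.18 + 0.163 + 0.56 = 0.903.
Amplification A = 1/(1 − 0.903) = 10.31.
ΔT = 3.1 × 10.31 = 32.0 K.

32.0 K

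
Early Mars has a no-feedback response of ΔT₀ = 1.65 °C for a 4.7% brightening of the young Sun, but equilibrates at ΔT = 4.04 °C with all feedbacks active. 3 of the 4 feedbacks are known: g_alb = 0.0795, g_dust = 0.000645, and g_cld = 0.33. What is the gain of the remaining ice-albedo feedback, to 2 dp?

0.18

Amplification A = ΔT/ΔT₀ = 4.04/1.65 = 2.448.
Total gain g = 1 − 1/A = 1 − 1/2.448 = 0.5915.
Known gains sum to 0.0795 + 0.000645 + 0.33 = 0.410145.
g_ice = 0.5915 − 0.410145 = 0.18.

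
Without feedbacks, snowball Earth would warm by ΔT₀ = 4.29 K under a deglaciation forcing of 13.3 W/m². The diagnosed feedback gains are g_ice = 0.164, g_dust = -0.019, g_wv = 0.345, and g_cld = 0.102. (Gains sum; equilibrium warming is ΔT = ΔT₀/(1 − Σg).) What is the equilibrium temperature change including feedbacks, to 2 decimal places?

Total gain g = 0.164 − 0.019 + 0.345 + 0.102 = 0.592.
Amplification A = 1/(1 − 0.592) = 2.451.
ΔT = 4.29 × 2.451 = 10.51 K.

10.51 K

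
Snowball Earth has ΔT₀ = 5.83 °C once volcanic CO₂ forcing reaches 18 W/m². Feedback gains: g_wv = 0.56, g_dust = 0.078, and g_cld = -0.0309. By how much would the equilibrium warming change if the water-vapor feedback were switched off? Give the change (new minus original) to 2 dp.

-8.72 °C

Original: g = 0.6071, ΔT = 5.83/(1−0.6071) = 14.8384 °C.
Without water-vapor: g' = 0.0471, ΔT' = 5.83/(1−0.0471) = 6.1182 °C.
Change = 6.1182 − 14.8384 = -8.72 °C.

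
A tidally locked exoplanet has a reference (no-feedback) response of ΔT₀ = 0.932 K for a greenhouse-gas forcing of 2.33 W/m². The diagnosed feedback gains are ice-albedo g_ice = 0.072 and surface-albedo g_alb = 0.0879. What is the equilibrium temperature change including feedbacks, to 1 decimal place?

Total gain g = 0.072 + 0.0879 = 0.1599.
Amplification A = 1/(1 − 0.1599) = 1.19.
ΔT = 0.932 × 1.19 = 1.1 K.

1.1 K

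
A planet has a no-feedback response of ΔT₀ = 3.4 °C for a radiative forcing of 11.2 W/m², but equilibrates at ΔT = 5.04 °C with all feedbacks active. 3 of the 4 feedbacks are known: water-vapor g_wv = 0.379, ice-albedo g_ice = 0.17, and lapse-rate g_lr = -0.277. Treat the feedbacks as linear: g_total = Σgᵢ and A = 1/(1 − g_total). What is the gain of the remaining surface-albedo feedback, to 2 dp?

Amplification A = ΔT/ΔT₀ = 5.04/3.4 = 1.482.
Total gain g = 1 − 1/A = 1 − 1/1.482 = 0.3252.
Known gains sum to 0.379 + 0.17 − 0.277 = 0.272.
g_alb = 0.3252 − 0.272 = 0.05.

0.05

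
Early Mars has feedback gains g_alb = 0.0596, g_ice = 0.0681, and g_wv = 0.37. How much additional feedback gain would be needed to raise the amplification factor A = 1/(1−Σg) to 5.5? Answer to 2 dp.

Current total gain = 0.4977.
Target gain for A = 5.5: g* = 1 − 1/5.5 = 0.8182.
Additional gain needed = 0.8182 − 0.4977 = 0.32.

0.32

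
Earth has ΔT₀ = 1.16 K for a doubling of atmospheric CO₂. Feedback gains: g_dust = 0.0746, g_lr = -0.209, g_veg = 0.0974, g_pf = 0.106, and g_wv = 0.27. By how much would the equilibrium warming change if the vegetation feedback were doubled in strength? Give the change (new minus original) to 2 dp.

Original: g = 0.339, ΔT = 1.16/(1−0.339) = 1.7549 K.
With doubled vegetation: g' = 0.4364, ΔT' = 1.16/(1−0.4364) = 2.0582 K.
Change = 2.0582 − 1.7549 = 0.30 K.

0.30 K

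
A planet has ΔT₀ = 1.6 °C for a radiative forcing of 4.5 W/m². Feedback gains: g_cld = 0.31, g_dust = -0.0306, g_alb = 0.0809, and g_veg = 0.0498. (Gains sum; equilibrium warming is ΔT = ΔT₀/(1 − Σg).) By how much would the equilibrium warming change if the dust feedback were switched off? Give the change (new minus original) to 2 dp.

Original: g = 0.4101, ΔT = 1.6/(1−0.4101) = 2.7123 °C.
Without dust: g' = 0.4407, ΔT' = 1.6/(1−0.4407) = 2.8607 °C.
Change = 2.8607 − 2.7123 = 0.15 °C.

0.15 °C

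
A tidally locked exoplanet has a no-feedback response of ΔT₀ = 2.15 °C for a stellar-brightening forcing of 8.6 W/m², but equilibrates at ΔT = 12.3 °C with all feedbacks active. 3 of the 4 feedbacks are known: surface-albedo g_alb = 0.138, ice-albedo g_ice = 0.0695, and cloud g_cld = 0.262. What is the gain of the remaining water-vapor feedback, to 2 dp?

Amplification A = ΔT/ΔT₀ = 12.3/2.15 = 5.721.
Total gain g = 1 − 1/A = 1 − 1/5.721 = 0.8252.
Known gains sum to 0.138 + 0.0695 + 0.262 = 0.4695.
g_wv = 0.8252 − 0.4695 = 0.36.

0.36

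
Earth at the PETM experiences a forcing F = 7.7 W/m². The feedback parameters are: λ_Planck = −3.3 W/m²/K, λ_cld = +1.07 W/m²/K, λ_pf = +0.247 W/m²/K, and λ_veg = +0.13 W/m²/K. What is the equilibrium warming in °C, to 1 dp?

4.2 °C

Net feedback parameter λ = (−3.3) + (+1.07) + (+0.247) + (+0.13) = -1.853 W/m²/K.
ΔT = −F/λ = −7.7/(-1.853) = 4.2 °C.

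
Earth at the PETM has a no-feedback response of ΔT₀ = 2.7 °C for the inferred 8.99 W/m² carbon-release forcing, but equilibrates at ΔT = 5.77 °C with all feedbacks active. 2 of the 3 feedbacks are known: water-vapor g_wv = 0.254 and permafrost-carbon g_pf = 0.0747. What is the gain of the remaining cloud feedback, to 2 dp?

Amplification A = ΔT/ΔT₀ = 5.77/2.7 = 2.137.
Total gain g = 1 − 1/A = 1 − 1/2.137 = 0.5321.
Known gains sum to 0.254 + 0.0747 = 0.3287.
g_cld = 0.5321 − 0.3287 = 0.20.

0.20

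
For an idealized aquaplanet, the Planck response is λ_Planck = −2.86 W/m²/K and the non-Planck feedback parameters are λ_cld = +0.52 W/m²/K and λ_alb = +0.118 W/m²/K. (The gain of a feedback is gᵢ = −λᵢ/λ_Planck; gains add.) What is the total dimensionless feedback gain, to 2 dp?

Convert to gains: g_cld = 0.52/2.86 = 0.1818; g_alb = 0.118/2.86 = 0.04126.
Total gain g = 0.22306.

0.22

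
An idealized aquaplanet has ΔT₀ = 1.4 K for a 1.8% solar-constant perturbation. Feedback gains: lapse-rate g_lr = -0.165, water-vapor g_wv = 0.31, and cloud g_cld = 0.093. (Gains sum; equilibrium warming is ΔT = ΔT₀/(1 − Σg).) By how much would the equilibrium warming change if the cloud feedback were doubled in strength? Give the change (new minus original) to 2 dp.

0.26 K

Original: g = 0.238, ΔT = 1.4/(1−0.238) = 1.8373 K.
With doubled cloud: g' = 0.331, ΔT' = 1.4/(1−0.331) = 2.0927 K.
Change = 2.0927 − 1.8373 = 0.26 K.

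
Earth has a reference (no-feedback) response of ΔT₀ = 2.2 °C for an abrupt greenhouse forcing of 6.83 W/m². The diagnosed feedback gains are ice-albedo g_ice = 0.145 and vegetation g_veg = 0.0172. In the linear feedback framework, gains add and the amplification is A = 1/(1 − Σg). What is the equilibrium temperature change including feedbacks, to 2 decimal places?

Total gain g = 0.145 + 0.0172 = 0.1622.
Amplification A = 1/(1 − 0.1622) = 1.194.
ΔT = 2.2 × 1.194 = 2.63 °C.

2.63 °C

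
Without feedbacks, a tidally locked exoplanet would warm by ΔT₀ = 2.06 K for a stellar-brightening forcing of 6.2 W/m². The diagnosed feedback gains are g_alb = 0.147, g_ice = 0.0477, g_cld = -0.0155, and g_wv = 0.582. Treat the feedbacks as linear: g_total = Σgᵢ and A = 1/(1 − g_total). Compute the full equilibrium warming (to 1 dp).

Total gain g = 0.147 + 0.0477 − 0.0155 + 0.582 = 0.7612.
Amplification A = 1/(1 − 0.7612) = 4.188.
ΔT = 2.06 × 4.188 = 8.6 K.

8.6 K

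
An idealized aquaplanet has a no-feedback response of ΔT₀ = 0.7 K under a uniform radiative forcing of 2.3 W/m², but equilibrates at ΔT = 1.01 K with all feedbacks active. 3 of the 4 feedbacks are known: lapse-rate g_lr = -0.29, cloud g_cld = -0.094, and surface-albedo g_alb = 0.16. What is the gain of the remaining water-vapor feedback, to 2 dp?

Amplification A = ΔT/ΔT₀ = 1.01/0.7 = 1.443.
Total gain g = 1 − 1/A = 1 − 1/1.443 = 0.307.
Known gains sum to -0.29 − 0.094 + 0.16 = -0.224.
g_wv = 0.307 + 0.224 = 0.53.

0.53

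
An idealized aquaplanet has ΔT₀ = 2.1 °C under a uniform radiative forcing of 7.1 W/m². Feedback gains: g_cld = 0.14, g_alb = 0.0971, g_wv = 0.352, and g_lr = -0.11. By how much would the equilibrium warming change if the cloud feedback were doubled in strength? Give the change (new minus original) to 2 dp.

Original: g = 0.4791, ΔT = 2.1/(1−0.4791) = 4.0315 °C.
With doubled cloud: g' = 0.6191, ΔT' = 2.1/(1−0.6191) = 5.5133 °C.
Change = 5.5133 − 4.0315 = 1.48 °C.

1.48 °C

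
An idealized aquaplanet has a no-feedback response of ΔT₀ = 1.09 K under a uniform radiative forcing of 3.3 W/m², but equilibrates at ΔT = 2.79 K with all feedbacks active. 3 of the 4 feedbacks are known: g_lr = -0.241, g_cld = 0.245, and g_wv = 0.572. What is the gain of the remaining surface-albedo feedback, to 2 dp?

Amplification A = ΔT/ΔT₀ = 2.79/1.09 = 2.56.
Total gain g = 1 − 1/A = 1 − 1/2.56 = 0.6094.
Known gains sum to -0.241 + 0.245 + 0.572 = 0.576.
g_alb = 0.6094 − 0.576 = 0.03.

0.03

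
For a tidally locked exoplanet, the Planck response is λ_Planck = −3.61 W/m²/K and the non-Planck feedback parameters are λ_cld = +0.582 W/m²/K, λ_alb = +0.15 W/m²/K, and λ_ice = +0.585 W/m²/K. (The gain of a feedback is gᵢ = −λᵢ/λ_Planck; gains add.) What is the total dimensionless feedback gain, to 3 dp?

0.365

Convert to gains: g_cld = 0.582/3.61 = 0.1612; g_alb = 0.15/3.61 = 0.04155; g_ice = 0.585/3.61 = 0.162.
Total gain g = 0.36475.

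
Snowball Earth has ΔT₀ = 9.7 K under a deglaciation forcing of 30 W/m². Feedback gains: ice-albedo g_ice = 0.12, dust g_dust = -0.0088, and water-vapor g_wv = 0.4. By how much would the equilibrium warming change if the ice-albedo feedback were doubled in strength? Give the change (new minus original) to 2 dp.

Original: g = 0.5112, ΔT = 9.7/(1−0.5112) = 19.8445 K.
With doubled ice-albedo: g' = 0.6312, ΔT' = 9.7/(1−0.6312) = 26.3015 K.
Change = 26.3015 − 19.8445 = 6.46 K.

6.46 K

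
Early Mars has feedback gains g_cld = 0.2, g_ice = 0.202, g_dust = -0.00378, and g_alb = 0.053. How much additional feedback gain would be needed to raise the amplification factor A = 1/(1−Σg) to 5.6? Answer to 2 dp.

Current total gain = 0.45122.
Target gain for A = 5.6: g* = 1 − 1/5.6 = 0.8214.
Additional gain needed = 0.8214 − 0.45122 = 0.37.

0.37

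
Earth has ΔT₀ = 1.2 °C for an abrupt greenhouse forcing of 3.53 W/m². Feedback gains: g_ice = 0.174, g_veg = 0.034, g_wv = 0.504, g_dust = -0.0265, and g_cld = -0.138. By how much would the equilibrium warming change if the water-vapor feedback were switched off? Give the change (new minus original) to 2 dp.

Original: g = 0.5475, ΔT = 1.2/(1−0.5475) = 2.6519 °C.
Without water-vapor: g' = 0.0435, ΔT' = 1.2/(1−0.0435) = 1.2546 °C.
Change = 1.2546 − 2.6519 = -1.40 °C.

-1.40 °C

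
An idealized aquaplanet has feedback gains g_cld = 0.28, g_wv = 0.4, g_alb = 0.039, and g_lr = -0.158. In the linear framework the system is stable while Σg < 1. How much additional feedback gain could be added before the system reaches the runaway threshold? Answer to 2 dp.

Current total gain = 0.28 + 0.4 + 0.039 − 0.158 = 0.561.
Margin to runaway = 1 − 0.561 = 0.44.

0.44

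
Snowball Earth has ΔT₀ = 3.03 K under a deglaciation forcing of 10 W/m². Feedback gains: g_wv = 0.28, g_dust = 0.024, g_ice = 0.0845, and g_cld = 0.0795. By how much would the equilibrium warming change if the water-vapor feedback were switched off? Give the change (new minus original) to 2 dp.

Original: g = 0.468, ΔT = 3.03/(1−0.468) = 5.6955 K.
Without water-vapor: g' = 0.188, ΔT' = 3.03/(1−0.188) = 3.7315 K.
Change = 3.7315 − 5.6955 = -1.96 K.

-1.96 K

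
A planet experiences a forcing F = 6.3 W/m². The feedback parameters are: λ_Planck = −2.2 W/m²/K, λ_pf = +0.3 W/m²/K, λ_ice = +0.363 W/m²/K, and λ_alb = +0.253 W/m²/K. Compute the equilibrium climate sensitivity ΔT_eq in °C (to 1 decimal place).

Net feedback parameter λ = (−2.2) + (+0.3) + (+0.363) + (+0.253) = -1.284 W/m²/K.
ΔT = −F/λ = −6.3/(-1.284) = 4.9 °C.

4.9 °C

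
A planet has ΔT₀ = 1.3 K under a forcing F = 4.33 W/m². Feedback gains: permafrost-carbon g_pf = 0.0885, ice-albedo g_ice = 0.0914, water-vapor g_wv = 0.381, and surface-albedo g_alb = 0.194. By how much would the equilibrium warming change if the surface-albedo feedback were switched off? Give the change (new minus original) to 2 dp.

-2.34 K

Original: g = 0.7549, ΔT = 1.3/(1−0.7549) = 5.3040 K.
Without surface-albedo: g' = 0.5609, ΔT' = 1.3/(1−0.5609) = 2.9606 K.
Change = 2.9606 − 5.3040 = -2.34 K.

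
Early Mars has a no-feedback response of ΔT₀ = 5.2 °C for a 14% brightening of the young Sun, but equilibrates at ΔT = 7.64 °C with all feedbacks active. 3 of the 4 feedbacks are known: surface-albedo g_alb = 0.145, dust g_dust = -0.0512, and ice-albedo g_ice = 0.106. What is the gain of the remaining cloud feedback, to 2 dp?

Amplification A = ΔT/ΔT₀ = 7.64/5.2 = 1.469.
Total gain g = 1 − 1/A = 1 − 1/1.469 = 0.3193.
Known gains sum to 0.145 − 0.0512 + 0.106 = 0.1998.
g_cld = 0.3193 − 0.1998 = 0.12.

0.12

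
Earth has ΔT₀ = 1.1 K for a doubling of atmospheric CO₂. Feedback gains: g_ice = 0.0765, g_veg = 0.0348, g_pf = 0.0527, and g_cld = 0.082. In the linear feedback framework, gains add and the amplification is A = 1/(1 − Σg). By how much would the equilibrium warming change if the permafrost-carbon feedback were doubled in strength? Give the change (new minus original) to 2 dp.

Original: g = 0.246, ΔT = 1.1/(1−0.246) = 1.4589 K.
With doubled permafrost-carbon: g' = 0.2987, ΔT' = 1.1/(1−0.2987) = 1.5685 K.
Change = 1.5685 − 1.4589 = 0.11 K.

0.11 K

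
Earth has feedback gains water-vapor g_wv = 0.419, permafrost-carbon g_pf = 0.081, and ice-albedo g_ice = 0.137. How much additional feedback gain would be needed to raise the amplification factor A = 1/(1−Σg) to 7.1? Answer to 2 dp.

Current total gain = 0.637.
Target gain for A = 7.1: g* = 1 − 1/7.1 = 0.8592.
Additional gain needed = 0.8592 − 0.637 = 0.22.

0.22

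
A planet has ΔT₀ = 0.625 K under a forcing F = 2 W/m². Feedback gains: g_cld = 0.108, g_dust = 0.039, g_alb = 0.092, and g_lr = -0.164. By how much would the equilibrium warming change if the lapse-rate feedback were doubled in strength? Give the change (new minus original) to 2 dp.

-0.10 K

Original: g = 0.075, ΔT = 0.625/(1−0.075) = 0.6757 K.
With doubled lapse-rate: g' = -0.089, ΔT' = 0.625/(1+0.089) = 0.5739 K.
Change = 0.5739 − 0.6757 = -0.10 K.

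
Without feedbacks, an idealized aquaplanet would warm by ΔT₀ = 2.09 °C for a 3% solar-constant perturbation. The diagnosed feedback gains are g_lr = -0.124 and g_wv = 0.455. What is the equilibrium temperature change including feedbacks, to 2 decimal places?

Total gain g = -0.124 + 0.455 = 0.331.
Amplification A = 1/(1 − 0.331) = 1.495.
ΔT = 2.09 × 1.495 = 3.12 °C.

3.12 °C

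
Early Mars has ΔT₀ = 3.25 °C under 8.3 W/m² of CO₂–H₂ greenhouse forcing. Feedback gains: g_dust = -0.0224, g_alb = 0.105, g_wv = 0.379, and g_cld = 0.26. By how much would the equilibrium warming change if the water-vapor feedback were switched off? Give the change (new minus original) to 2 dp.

Original: g = 0.7216, ΔT = 3.25/(1−0.7216) = 11.6739 °C.
Without water-vapor: g' = 0.3426, ΔT' = 3.25/(1−0.3426) = 4.9437 °C.
Change = 4.9437 − 11.6739 = -6.73 °C.

-6.73 °C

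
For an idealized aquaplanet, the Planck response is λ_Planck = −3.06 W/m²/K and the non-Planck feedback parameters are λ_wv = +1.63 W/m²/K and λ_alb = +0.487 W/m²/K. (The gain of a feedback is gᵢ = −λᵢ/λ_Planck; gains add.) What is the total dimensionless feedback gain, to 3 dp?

Convert to gains: g_wv = 1.63/3.06 = 0.5327; g_alb = 0.487/3.06 = 0.1592.
Total gain g = 0.6919.

0.692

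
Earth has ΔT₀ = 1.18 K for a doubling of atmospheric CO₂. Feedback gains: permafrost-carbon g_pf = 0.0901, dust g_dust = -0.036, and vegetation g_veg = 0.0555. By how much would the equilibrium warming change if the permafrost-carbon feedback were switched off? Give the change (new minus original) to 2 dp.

-0.12 K

Original: g = 0.1096, ΔT = 1.18/(1−0.1096) = 1.3252 K.
Without permafrost-carbon: g' = 0.0195, ΔT' = 1.18/(1−0.0195) = 1.2035 K.
Change = 1.2035 − 1.3252 = -0.12 K.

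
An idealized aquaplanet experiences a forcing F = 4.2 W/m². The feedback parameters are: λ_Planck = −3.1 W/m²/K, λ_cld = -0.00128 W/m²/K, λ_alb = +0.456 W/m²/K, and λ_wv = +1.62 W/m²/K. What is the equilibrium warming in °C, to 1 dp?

4.1 °C

Net feedback parameter λ = (−3.1) + (-0.00128) + (+0.456) + (+1.62) = -1.02528 W/m²/K.
ΔT = −F/λ = −4.2/(-1.02528) = 4.1 °C.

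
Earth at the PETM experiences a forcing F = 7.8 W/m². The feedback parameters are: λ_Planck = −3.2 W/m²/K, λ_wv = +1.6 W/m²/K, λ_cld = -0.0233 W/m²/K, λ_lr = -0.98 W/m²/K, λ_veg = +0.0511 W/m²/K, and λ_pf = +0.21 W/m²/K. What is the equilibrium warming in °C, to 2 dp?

Net feedback parameter λ = (−3.2) + (+1.6) + (-0.0233) + (-0.98) + (+0.0511) + (+0.21) = -2.3422 W/m²/K.
ΔT = −F/λ = −7.8/(-2.3422) = 3.33 °C.

3.33 °C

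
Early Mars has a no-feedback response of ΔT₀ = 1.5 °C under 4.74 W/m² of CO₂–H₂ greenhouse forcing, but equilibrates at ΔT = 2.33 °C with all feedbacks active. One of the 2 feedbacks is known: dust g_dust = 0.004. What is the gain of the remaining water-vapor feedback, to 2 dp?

Amplification A = ΔT/ΔT₀ = 2.33/1.5 = 1.553.
Total gain g = 1 − 1/A = 1 − 1/1.553 = 0.3561.
The known gain is 0.004.
g_wv = 0.3561 − 0.004 = 0.35.

0.35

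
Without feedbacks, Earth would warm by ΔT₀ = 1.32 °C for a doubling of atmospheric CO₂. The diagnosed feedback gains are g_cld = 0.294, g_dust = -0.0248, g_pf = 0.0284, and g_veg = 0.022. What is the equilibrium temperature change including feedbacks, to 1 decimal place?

1.9 °C

Total gain g = 0.294 − 0.0248 + 0.0284 + 0.022 = 0.3196.
Amplification A = 1/(1 − 0.3196) = 1.47.
ΔT = 1.32 × 1.47 = 1.9 °C.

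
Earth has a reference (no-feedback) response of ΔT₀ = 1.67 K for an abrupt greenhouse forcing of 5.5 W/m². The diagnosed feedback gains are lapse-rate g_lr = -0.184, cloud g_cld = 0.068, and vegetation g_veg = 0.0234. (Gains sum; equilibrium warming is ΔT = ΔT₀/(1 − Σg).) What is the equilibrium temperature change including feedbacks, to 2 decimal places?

Total gain g = -0.184 + 0.068 + 0.0234 = -0.0926.
Amplification A = 1/(1 + 0.0926) = 0.9152.
ΔT = 1.67 × 0.9152 = 1.53 K.

1.53 K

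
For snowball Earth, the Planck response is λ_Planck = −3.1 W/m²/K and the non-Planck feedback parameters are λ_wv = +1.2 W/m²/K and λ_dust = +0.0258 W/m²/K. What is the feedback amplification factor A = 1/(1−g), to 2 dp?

Convert to gains: g_wv = 1.2/3.1 = 0.3871; g_dust = 0.0258/3.1 = 0.008323.
Total gain g = 0.395423.
A = 1/(1 − 0.395423) = 1.65.

1.65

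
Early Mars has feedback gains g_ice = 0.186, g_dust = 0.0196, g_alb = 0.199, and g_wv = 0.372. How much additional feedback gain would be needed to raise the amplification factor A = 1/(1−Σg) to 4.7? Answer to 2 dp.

0.01

Current total gain = 0.7766.
Target gain for A = 4.7: g* = 1 − 1/4.7 = 0.7872.
Additional gain needed = 0.7872 − 0.7766 = 0.01.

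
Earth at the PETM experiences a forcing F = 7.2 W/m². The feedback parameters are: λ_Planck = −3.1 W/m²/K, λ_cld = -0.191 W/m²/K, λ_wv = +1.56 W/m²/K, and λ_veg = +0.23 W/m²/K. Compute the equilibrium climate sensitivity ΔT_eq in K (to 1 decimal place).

Net feedback parameter λ = (−3.1) + (-0.191) + (+1.56) + (+0.23) = -1.501 W/m²/K.
ΔT = −F/λ = −7.2/(-1.501) = 4.8 K.

4.8 K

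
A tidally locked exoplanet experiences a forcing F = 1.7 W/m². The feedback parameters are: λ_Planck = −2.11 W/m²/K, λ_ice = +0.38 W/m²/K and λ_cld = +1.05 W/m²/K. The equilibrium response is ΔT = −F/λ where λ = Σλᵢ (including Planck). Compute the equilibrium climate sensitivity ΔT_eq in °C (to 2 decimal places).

Net feedback parameter λ = (−2.11) + (+0.38) + (+1.05) = -0.68 W/m²/K.
ΔT = −F/λ = −1.7/(-0.68) = 2.50 °C.

2.50 °C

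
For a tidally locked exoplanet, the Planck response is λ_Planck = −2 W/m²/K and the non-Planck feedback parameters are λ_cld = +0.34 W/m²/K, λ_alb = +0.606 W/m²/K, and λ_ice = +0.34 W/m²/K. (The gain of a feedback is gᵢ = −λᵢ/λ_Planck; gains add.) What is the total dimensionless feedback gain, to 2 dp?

0.64

Convert to gains: g_cld = 0.34/2 = 0.17; g_alb = 0.606/2 = 0.303; g_ice = 0.34/2 = 0.17.
Total gain g = 0.643.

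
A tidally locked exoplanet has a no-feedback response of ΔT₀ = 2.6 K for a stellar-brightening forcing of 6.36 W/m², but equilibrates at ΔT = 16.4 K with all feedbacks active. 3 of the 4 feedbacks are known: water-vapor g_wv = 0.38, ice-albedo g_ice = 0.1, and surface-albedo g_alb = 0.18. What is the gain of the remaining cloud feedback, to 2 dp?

Amplification A = ΔT/ΔT₀ = 16.4/2.6 = 6.308.
Total gain g = 1 − 1/A = 1 − 1/6.308 = 0.8415.
Known gains sum to 0.38 + 0.1 + 0.18 = 0.66.
g_cld = 0.8415 − 0.66 = 0.18.

0.18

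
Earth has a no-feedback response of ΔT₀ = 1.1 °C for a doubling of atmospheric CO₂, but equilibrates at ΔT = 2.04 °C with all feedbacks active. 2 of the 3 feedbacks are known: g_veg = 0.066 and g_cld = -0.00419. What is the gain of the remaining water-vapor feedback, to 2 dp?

0.40

Amplification A = ΔT/ΔT₀ = 2.04/1.1 = 1.855.
Total gain g = 1 − 1/A = 1 − 1/1.855 = 0.4609.
Known gains sum to 0.066 − 0.00419 = 0.06181.
g_wv = 0.4609 − 0.06181 = 0.40.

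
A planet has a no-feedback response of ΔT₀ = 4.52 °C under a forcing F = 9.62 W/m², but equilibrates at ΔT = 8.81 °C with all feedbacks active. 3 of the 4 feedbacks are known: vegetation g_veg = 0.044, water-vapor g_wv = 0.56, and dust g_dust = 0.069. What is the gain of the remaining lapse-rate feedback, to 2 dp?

-0.19

Amplification A = ΔT/ΔT₀ = 8.81/4.52 = 1.949.
Total gain g = 1 − 1/A = 1 − 1/1.949 = 0.4869.
Known gains sum to 0.044 + 0.56 + 0.069 = 0.673.
g_lr = 0.4869 − 0.673 = -0.19.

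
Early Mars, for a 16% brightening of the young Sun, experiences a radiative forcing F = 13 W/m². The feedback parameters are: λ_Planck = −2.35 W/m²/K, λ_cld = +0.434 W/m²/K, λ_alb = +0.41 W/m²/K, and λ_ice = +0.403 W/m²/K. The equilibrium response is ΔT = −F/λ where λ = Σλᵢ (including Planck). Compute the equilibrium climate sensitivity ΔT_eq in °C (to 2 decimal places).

11.79 °C

Net feedback parameter λ = (−2.35) + (+0.434) + (+0.41) + (+0.403) = -1.103 W/m²/K.
ΔT = −F/λ = −13/(-1.103) = 11.79 °C.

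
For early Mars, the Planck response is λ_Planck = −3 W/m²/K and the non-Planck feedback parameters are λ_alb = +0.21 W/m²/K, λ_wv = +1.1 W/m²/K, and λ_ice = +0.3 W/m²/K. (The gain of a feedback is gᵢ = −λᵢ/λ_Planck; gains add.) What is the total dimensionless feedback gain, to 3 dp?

Convert to gains: g_alb = 0.21/3 = 0.07; g_wv = 1.1/3 = 0.3667; g_ice = 0.3/3 = 0.1.
Total gain g = 0.5367.

0.537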